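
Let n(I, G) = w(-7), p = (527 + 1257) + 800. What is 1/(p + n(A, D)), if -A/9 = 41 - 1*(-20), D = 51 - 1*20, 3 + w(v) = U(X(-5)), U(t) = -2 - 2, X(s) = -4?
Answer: 1/2577 ≈ 0.00038805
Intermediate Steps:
U(t) = -4
p = 2584 (p = 1784 + 800 = 2584)
w(v) = -7 (w(v) = -3 - 4 = -7)
D = 31 (D = 51 - 20 = 31)
A = -549 (A = -9*(41 - 1*(-20)) = -9*(41 + 20) = -9*61 = -549)
n(I, G) = -7
1/(p + n(A, D)) = 1/(2584 - 7) = 1/2577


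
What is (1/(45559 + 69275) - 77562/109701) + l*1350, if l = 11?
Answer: 6928242672959/466570542 ≈ 14849.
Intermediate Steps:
(1/(45559 + 69275) - 77562/109701) + l*1350 = (1/(45559 + 69275) - 77562/109701) + 11*1350 = (1/114834 - 77562*1/109701) + 14850 = (1/114834 - 8618/12189) + 14850 = -329875741/466570542 + 14850 = 6928242672959/466570542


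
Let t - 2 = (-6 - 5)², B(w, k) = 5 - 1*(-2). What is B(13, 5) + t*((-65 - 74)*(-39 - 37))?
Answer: 1299379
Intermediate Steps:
B(w, k) = 7 (B(w, k) = 5 + 2 = 7)
t = 123 (t = 2 + (-6 - 5)² = 2 + (-11)² = 2 + 121 = 123)
B(13, 5) + t*((-65 - 74)*(-39 - 37)) = 7 + 123*((-65 - 74)*(-39 - 37)) = 7 + 123*(-139*(-76)) = 7 + 123*10564 = 7 + 1299372 = 1299379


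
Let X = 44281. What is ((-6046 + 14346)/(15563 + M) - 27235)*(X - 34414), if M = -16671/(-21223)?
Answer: -4438089124506180/16515511 ≈ -2.6872e+8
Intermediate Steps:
M = 16671/21223 (M = -16671*(-1/21223) = 16671/21223 ≈ 0.78552)
((-6046 + 14346)/(15563 + M) - 27235)*(X - 34414) = ((-6046 + 14346)/(15563 + 16671/21223) - 27235)*(44281 - 34414) = (8300/(330310220/21223) - 27235)*9867 = (8300*(21223/330310220) - 27235)*9867 = (8807545/16515511 - 27235)*9867 = -449791134540/16515511*9867 = -4438089124506180/16515511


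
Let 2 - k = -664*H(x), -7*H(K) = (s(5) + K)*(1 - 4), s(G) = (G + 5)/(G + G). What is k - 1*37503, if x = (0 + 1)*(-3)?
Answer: -266491/7 ≈ -38070.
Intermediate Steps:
s(G) = (5 + G)/(2*G) (s(G) = (5 + G)/((2*G)) = (5 + G)*(1/(2*G)) = (5 + G)/(2*G))
x = -3 (x = 1*(-3) = -3)
H(K) = 3/7 + 3*K/7 (H(K) = -((1/2)*(5 + 5)/5 + K)*(1 - 4)/7 = -((1/2)*(1/5)*10 + K)*(-3)/7 = -(1 + K)*(-3)/7 = -(-3 - 3*K)/7 = 3/7 + 3*K/7)
k = -3970/7 (k = 2 - (-664)*(3/7 + (3/7)*(-3)) = 2 - (-664)*(3/7 - 9/7) = 2 - (-664)*(-6)/7 = 2 - 1*3984/7 = 2 - 3984/7 = -3970/7 ≈ -567.14)
k - 1*37503 = -3970/7 - 1*37503 = -3970/7 - 37503 = -266491/7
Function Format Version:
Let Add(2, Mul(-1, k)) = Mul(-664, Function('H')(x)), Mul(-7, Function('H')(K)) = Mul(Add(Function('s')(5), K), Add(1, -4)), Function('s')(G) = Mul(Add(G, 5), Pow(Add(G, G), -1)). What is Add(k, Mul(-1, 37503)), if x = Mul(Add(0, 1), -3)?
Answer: Rational(-266491, 7) ≈ -38070.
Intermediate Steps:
Function('s')(G) = Mul(Rational(1, 2), Pow(G, -1), Add(5, G)) (Function('s')(G) = Mul(Add(5, G), Pow(Mul(2, G), -1)) = Mul(Add(5, G), Mul(Rational(1, 2), Pow(G, -1))) = Mul(Rational(1, 2), Pow(G, -1), Add(5, G)))
x = -3 (x = Mul(1, -3) = -3)
Function('H')(K) = Add(Rational(3, 7), Mul(Rational(3, 7), K)) (Function('H')(K) = Mul(Rational(-1, 7), Mul(Add(Mul(Rational(1, 2), Pow(5, -1), Add(5, 5)), K), Add(1, -4))) = Mul(Rational(-1, 7), Mul(Add(Mul(Rational(1, 2), Rational(1, 5), 10), K), -3)) = Mul(Rational(-1, 7), Mul(Add(1, K), -3)) = Mul(Rational(-1, 7), Add(-3, Mul(-3, K))) = Add(Rational(3, 7), Mul(Rational(3, 7), K)))
k = Rational(-3970, 7) (k = Add(2, Mul(-1, Mul(-664, Add(Rational(3, 7), Mul(Rational(3, 7), -3))))) = Add(2, Mul(-1, Mul(-664, Add(Rational(3, 7), Rational(-9, 7))))) = Add(2, Mul(-1, Mul(-664, Rational(-6, 7)))) = Add(2, Mul(-1, Rational(3984, 7))) = Add(2, Rational(-3984, 7)) = Rational(-3970, 7) ≈ -567.14)
Add(k, Mul(-1, 37503)) = Add(Rational(-3970, 7), Mul(-1, 37503)) = Add(Rational(-3970, 7), -37503) = Rational(-266491, 7)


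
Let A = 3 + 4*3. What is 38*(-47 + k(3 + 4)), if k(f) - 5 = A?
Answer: -1026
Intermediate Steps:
A = 15 (A = 3 + 12 = 15)
k(f) = 20 (k(f) = 5 + 15 = 20)
38*(-47 + k(3 + 4)) = 38*(-47 + 20) = 38*(-27) = -1026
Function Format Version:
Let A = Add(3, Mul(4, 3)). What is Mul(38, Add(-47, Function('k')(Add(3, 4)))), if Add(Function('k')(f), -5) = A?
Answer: -1026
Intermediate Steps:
A = 15 (A = Add(3, 12) = 15)
Function('k')(f) = 20 (Function('k')(f) = Add(5, 15) = 20)
Mul(38, Add(-47, Function('k')(Add(3, 4)))) = Mul(38, Add(-47, 20)) = Mul(38, -27) = -1026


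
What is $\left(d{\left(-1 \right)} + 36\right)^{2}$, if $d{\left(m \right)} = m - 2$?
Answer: $1089$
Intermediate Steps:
$d{\left(m \right)} = -2 + m$ ($d{\left(m \right)} = m - 2 = -2 + m$)
$\left(d{\left(-1 \right)} + 36\right)^{2} = \left(\left(-2 - 1\right) + 36\right)^{2} = \left(-3 + 36\right)^{2} = 33^{2} = 1089$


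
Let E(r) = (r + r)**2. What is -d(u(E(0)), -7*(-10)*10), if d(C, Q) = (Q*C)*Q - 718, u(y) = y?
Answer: 718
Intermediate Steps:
E(r) = 4*r**2 (E(r) = (2*r)**2 = 4*r**2)
d(C, Q) = -718 + C*Q**2 (d(C, Q) = (C*Q)*Q - 718 = C*Q**2 - 718 = -718 + C*Q**2)
-d(u(E(0)), -7*(-10)*10) = -(-718 + (4*0**2)*(-7*(-10)*10)**2) = -(-718 + (4*0)*(70*10)**2) = -(-718 + 0*700**2) = -(-718 + 0*490000) = -(-718 + 0) = -1*(-718) = 718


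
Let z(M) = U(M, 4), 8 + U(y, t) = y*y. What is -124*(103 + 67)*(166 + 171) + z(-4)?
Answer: -7103952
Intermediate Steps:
U(y, t) = -8 + y**2 (U(y, t) = -8 + y*y = -8 + y**2)
z(M) = -8 + M**2
-124*(103 + 67)*(166 + 171) + z(-4) = -124*(103 + 67)*(166 + 171) + (-8 + (-4)**2) = -21080*337 + (-8 + 16) = -124*57290 + 8 = -7103960 + 8 = -7103952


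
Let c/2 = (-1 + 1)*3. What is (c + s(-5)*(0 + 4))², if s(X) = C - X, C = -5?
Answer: 0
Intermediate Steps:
s(X) = -5 - X
c = 0 (c = 2*((-1 + 1)*3) = 2*(0*3) = 2*0 = 0)
(c + s(-5)*(0 + 4))² = (0 + (-5 - 1*(-5))*(0 + 4))² = (0 + (-5 + 5)*4)² = (0 + 0*4)² = (0 + 0)² = 0² = 0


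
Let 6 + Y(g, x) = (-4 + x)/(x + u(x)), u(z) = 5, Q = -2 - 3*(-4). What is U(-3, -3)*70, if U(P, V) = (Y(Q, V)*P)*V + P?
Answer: -6195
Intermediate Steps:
Q = 10 (Q = -2 + 12 = 10)
Y(g, x) = -6 + (-4 + x)/(5 + x) (Y(g, x) = -6 + (-4 + x)/(x + 5) = -6 + (-4 + x)/(5 + x))
U(P, V) = P + P*V*(-34 - 5*V)/(5 + V) (U(P, V) = (((-34 - 5*V)/(5 + V))*P)*V + P = (P*(-34 - 5*V)/(5 + V))*V + P = P*V*(-34 - 5*V)/(5 + V) + P = P + P*V*(-34 - 5*V)/(5 + V))
U(-3, -3)*70 = -3*(5 - 33*(-3) - 5*(-3)²)/(5 - 3)*70 = -3*(5 + 99 - 5*9)/2*70 = -3*½*(5 + 99 - 45)*70 = -3*½*59*70 = -177/2*70 = -6195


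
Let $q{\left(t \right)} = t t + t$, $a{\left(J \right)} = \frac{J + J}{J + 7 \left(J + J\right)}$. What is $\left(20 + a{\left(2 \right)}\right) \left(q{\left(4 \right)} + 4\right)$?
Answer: $\frac{2416}{5} \approx 483.2$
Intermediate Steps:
$a{\left(J \right)} = \frac{2}{15}$ ($a{\left(J \right)} = \frac{2 J}{J + 7 \cdot 2 J} = \frac{2 J}{J + 14 J} = \frac{2 J}{15 J} = 2 J \frac{1}{15 J} = \frac{2}{15}$)
$q{\left(t \right)} = t + t^{2}$ ($q{\left(t \right)} = t^{2} + t = t + t^{2}$)
$\left(20 + a{\left(2 \right)}\right) \left(q{\left(4 \right)} + 4\right) = \left(20 + \frac{2}{15}\right) \left(4 \left(1 + 4\right) + 4\right) = \frac{302 \left(4 \cdot 5 + 4\right)}{15} = \frac{302 \left(20 + 4\right)}{15} = \frac{302}{15} \cdot 24 = \frac{2416}{5}$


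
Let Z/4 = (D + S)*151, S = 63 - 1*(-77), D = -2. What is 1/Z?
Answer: 1/83352 ≈ 1.1997e-5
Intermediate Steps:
S = 140 (S = 63 + 77 = 140)
Z = 83352 (Z = 4*((-2 + 140)*151) = 4*(138*151) = 4*20838 = 83352)
1/Z = 1/83352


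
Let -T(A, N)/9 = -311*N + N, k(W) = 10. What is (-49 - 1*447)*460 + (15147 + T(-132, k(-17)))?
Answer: -185113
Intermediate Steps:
T(A, N) = 2790*N (T(A, N) = -9*(-311*N + N) = -(-2790)*N = 2790*N)
(-49 - 1*447)*460 + (15147 + T(-132, k(-17))) = (-49 - 1*447)*460 + (15147 + 2790*10) = (-49 - 447)*460 + (15147 + 27900) = -496*460 + 43047 = -228160 + 43047 = -185113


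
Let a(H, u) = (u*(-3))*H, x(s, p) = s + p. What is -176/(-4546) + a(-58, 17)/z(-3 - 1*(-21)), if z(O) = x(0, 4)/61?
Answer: 205067963/4546 ≈ 45110.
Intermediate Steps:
x(s, p) = p + s
a(H, u) = -3*H*u (a(H, u) = (-3*u)*H = -3*H*u)
z(O) = 4/61 (z(O) = (4 + 0)/61 = 4*(1/61) = 4/61)
-176/(-4546) + a(-58, 17)/z(-3 - 1*(-21)) = -176/(-4546) + (-3*(-58)*17)/(4/61) = -176*(-1/4546) + 2958*(61/4) = 88/2273 + 90219/2 = 205067963/4546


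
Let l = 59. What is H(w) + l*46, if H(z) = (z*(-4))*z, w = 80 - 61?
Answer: 1270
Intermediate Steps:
w = 19
H(z) = -4*z² (H(z) = (-4*z)*z = -4*z²)
H(w) + l*46 = -4*19² + 59*46 = -4*361 + 2714 = -1444 + 2714 = 1270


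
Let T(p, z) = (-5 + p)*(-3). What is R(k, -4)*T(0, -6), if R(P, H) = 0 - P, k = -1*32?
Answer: 480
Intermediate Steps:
T(p, z) = 15 - 3*p
k = -32
R(P, H) = -P
R(k, -4)*T(0, -6) = (-1*(-32))*(15 - 3*0) = 32*(15 + 0) = 32*15 = 480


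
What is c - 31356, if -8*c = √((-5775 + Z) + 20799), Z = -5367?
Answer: -31356 - 3*√1073/8 ≈ -31368.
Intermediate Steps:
c = -3*√1073/8 (c = -√((-5775 - 5367) + 20799)/8 = -√(-11142 + 20799)/8 = -3*√1073/8 ≈ -12.284)
c - 31356 = -3*√1073/8 - 31356 = -31356 - 3*√1073/8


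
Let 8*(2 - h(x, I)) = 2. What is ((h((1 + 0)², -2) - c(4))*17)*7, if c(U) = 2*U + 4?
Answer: -4879/4 ≈ -1219.8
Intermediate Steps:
h(x, I) = 7/4 (h(x, I) = 2 - ⅛*2 = 2 - ¼ = 7/4)
c(U) = 4 + 2*U
((h((1 + 0)², -2) - c(4))*17)*7 = ((7/4 - (4 + 2*4))*17)*7 = ((7/4 - (4 + 8))*17)*7 = ((7/4 - 1*12)*17)*7 = ((7/4 - 12)*17)*7 = -41/4*17*7 = -697/4*7 = -4879/4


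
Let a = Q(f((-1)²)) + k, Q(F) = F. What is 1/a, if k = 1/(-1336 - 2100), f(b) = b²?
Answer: 3436/3435 ≈ 1.0003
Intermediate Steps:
k = -1/3436 (k = 1/(-3436) = -1/3436 ≈ -0.00029104)
a = 3435/3436 (a = ((-1)²)² - 1/3436 = 1² - 1/3436 = 1 - 1/3436 = 3435/3436 ≈ 0.99971)
1/a = 1/(3435/3436) = 3436/3435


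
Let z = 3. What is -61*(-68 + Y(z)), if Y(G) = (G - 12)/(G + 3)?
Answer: 8479/2 ≈ 4239.5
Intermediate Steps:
Y(G) = (-12 + G)/(3 + G)
-61*(-68 + Y(z)) = -61*(-68 + (-12 + 3)/(3 + 3)) = -61*(-68 - 9/6) = -61*(-68 + (⅙)*(-9)) = -61*(-68 - 3/2) = -61*(-139/2) = 8479/2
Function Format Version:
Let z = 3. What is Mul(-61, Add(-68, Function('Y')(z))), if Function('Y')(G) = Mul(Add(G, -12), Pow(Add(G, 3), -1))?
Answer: Rational(8479, 2) ≈ 4239.5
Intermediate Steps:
Function('Y')(G) = Mul(Pow(Add(3, G), -1), Add(-12, G)) (Function('Y')(G) = Mul(Add(-12, G), Pow(Add(3, G), -1)) = Mul(Pow(Add(3, G), -1), Add(-12, G)))
Mul(-61, Add(-68, Function('Y')(z))) = Mul(-61, Add(-68, Mul(Pow(Add(3, 3), -1), Add(-12, 3)))) = Mul(-61, Add(-68, Mul(Pow(6, -1), -9))) = Mul(-61, Add(-68, Mul(Rational(1, 6), -9))) = Mul(-61, Add(-68, Rational(-3, 2))) = Mul(-61, Rational(-139, 2)) = Rational(8479, 2)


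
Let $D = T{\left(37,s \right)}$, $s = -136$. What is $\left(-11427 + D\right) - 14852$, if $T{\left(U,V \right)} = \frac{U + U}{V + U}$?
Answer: $- \frac{2601695}{99} \approx -26280.0$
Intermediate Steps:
$T{\left(U,V \right)} = \frac{2 U}{U + V}$
$D = - \frac{74}{99}$ ($D = 2 \cdot 37 \frac{1}{37 - 136} = 2 \cdot 37 \frac{1}{-99} = 2 \cdot 37 \left(- \frac{1}{99}\right) = - \frac{74}{99} \approx -0.74747$)
$\left(-11427 + D\right) - 14852 = \left(-11427 - \frac{74}{99}\right) - 14852 = - \frac{1131347}{99} - 14852 = - \frac{2601695}{99}$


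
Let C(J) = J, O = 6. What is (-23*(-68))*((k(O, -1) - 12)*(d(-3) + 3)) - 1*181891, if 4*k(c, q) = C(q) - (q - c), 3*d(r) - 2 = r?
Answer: -225683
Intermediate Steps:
d(r) = 2/3 + r/3
k(c, q) = c/4 (k(c, q) = (q - (q - c))/4 = (q + (c - q))/4 = c/4)
(-23*(-68))*((k(O, -1) - 12)*(d(-3) + 3)) - 1*181891 = (-23*(-68))*(((1/4)*6 - 12)*((2/3 + (1/3)*(-3)) + 3)) - 1*181891 = 1564*((3/2 - 12)*((2/3 - 1) + 3)) - 181891 = 1564*(-21*(-1/3 + 3)/2) - 181891 = 1564*(-21/2*8/3) - 181891 = 1564*(-28) - 181891 = -43792 - 181891 = -225683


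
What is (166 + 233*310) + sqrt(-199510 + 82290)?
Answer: 72396 + 2*I*sqrt(29305) ≈ 72396.0 + 342.37*I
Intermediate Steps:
(166 + 233*310) + sqrt(-199510 + 82290) = (166 + 72230) + sqrt(-117220) = 72396 + 2*I*sqrt(29305)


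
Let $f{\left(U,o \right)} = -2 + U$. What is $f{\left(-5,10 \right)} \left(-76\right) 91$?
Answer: $48412$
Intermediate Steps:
$f{\left(-5,10 \right)} \left(-76\right) 91 = \left(-2 - 5\right) \left(-76\right) 91 = \left(-7\right) \left(-76\right) 91 = 532 \cdot 91 = 48412$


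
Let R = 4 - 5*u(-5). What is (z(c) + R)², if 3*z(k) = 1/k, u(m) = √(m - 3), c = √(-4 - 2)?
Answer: (72 - I*√6 - 180*I*√2)²/324 ≈ -187.87 - 114.23*I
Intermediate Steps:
c = I*√6 (c = √(-6) = I*√6 ≈ 2.4495*I)
u(m) = √(-3 + m)
z(k) = 1/(3*k)
R = 4 - 10*I*√2 (R = 4 - 5*√(-3 - 5) = 4 - 10*I*√2 ≈ 4.0 - 14.142*I)
(z(c) + R)² = (1/(3*((I*√6))) + (4 - 10*I*√2))² = ((-I*√6/6)/3 + (4 - 10*I*√2))² = (-I*√6/18 + (4 - 10*I*√2))² = (4 - 10*I*√2 - I*√6/18)²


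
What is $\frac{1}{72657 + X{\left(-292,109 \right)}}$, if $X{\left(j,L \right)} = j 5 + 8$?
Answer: $\frac{1}{71205} \approx 1.4044 \cdot 10^{-5}$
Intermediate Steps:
$X{\left(j,L \right)} = 8 + 5 j$ ($X{\left(j,L \right)} = 5 j + 8 = 8 + 5 j$)
$\frac{1}{72657 + X{\left(-292,109 \right)}} = \frac{1}{72657 + \left(8 + 5 \left(-292\right)\right)} = \frac{1}{72657 + \left(8 - 1460\right)} = \frac{1}{72657 - 1452} = \frac{1}{71205}$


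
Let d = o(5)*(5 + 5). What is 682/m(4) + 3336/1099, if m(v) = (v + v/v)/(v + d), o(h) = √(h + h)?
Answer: 3014752/5495 + 1364*√10 ≈ 4862.0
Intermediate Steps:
o(h) = √2*√h (o(h) = √(2*h) = √2*√h)
d = 10*√10 (d = (√2*√5)*(5 + 5) = √10*10 = 10*√10 ≈ 31.623)
m(v) = (1 + v)/(v + 10*√10) (m(v) = (v + v/v)/(v + 10*√10) = (v + 1)/(v + 10*√10) = (1 + v)/(v + 10*√10))
682/m(4) + 3336/1099 = 682/(((1 + 4)/(4 + 10*√10))) + 3336/1099 = 682/((5/(4 + 10*√10))) + 3336*(1/1099) = 682/((5/(4 + 10*√10))) + 3336/1099 = 682*(⅘ + 2*√10) + 3336/1099 = (2728/5 + 1364*√10) + 3336/1099 = 3014752/5495 + 1364*√10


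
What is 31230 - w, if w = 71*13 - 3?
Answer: 30310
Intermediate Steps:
w = 920 (w = 923 - 3 = 920)
31230 - w = 31230 - 1*920 = 31230 - 920 = 30310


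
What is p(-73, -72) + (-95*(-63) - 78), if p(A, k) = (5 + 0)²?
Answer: 5932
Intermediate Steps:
p(A, k) = 25 (p(A, k) = 5² = 25)
p(-73, -72) + (-95*(-63) - 78) = 25 + (-95*(-63) - 78) = 25 + (5985 - 78) = 25 + 5907 = 5932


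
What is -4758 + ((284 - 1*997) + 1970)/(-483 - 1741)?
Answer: -10583049/2224 ≈ -4758.6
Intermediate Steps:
-4758 + ((284 - 1*997) + 1970)/(-483 - 1741) = -4758 + ((284 - 997) + 1970)/(-2224) = -4758 + (-713 + 1970)*(-1/2224) = -4758 + 1257*(-1/2224) = -4758 - 1257/2224 = -10583049/2224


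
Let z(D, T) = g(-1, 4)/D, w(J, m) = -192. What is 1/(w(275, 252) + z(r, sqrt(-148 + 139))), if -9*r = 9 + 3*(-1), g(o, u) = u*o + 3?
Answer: -2/381 ≈ -0.0052493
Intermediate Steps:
g(o, u) = 3 + o*u (g(o, u) = o*u + 3 = 3 + o*u)
r = -2/3 (r = -(9 + 3*(-1))/9 = -(9 - 3)/9 = -1/9*6 = -2/3 ≈ -0.66667)
z(D, T) = -1/D (z(D, T) = (3 - 1*4)/D = (3 - 4)/D = -1/D)
1/(w(275, 252) + z(r, sqrt(-148 + 139))) = 1/(-192 - 1/(-2/3)) = 1/(-192 - 1*(-3/2)) = 1/(-192 + 3/2) = 1/(-381/2) = -2/381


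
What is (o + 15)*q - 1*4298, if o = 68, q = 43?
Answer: -729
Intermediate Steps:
(o + 15)*q - 1*4298 = (68 + 15)*43 - 1*4298 = 83*43 - 4298 = 3569 - 4298 = -729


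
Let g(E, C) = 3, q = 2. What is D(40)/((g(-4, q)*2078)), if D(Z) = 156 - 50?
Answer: 53/3117 ≈ 0.017004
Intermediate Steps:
D(Z) = 106
D(40)/((g(-4, q)*2078)) = 106/((3*2078)) = 106/6234 = 106*(1/6234) = 53/3117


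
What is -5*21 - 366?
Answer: -471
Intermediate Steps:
-5*21 - 366 = -105 - 366 = -471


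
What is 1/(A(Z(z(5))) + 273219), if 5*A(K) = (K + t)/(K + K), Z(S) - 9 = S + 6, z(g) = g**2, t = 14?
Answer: 200/54643827 ≈ 3.6601e-6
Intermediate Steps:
Z(S) = 15 + S (Z(S) = 9 + (S + 6) = 9 + (6 + S) = 15 + S)
A(K) = (14 + K)/(10*K) (A(K) = ((K + 14)/(K + K))/5 = ((14 + K)/((2*K)))/5 = ((14 + K)*(1/(2*K)))/5 = ((14 + K)/(2*K))/5 = (14 + K)/(10*K))
1/(A(Z(z(5))) + 273219) = 1/((14 + (15 + 5**2))/(10*(15 + 5**2)) + 273219) = 1/((14 + (15 + 25))/(10*(15 + 25)) + 273219) = 1/((1/10)*(14 + 40)/40 + 273219) = 1/((1/10)*(1/40)*54 + 273219) = 1/(27/200 + 273219) = 1/(54643827/200) = 200/54643827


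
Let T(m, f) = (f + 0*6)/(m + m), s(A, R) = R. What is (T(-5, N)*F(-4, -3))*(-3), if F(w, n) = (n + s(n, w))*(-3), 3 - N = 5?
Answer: -63/5 ≈ -12.600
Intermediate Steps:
N = -2 (N = 3 - 1*5 = 3 - 5 = -2)
T(m, f) = f/(2*m) (T(m, f) = (f + 0)/((2*m)) = f*(1/(2*m)) = f/(2*m))
F(w, n) = -3*n - 3*w (F(w, n) = (n + w)*(-3) = -3*n - 3*w)
(T(-5, N)*F(-4, -3))*(-3) = (((1/2)*(-2)/(-5))*(-3*(-3) - 3*(-4)))*(-3) = (((1/2)*(-2)*(-1/5))*(9 + 12))*(-3) = ((1/5)*21)*(-3) = (21/5)*(-3) = -63/5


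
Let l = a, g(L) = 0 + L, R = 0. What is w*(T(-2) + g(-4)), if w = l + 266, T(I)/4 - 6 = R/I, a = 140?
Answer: 8120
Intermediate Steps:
g(L) = L
l = 140
T(I) = 24 (T(I) = 24 + 4*(0/I) = 24 + 4*0 = 24 + 0 = 24)
w = 406 (w = 140 + 266 = 406)
w*(T(-2) + g(-4)) = 406*(24 - 4) = 406*20 = 8120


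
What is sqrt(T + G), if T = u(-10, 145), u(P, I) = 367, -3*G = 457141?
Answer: 2*I*sqrt(342030)/3 ≈ 389.89*I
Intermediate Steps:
G = -457141/3 (G = -1/3*457141 = -457141/3 ≈ -1.5238e+5)
T = 367
sqrt(T + G) = sqrt(367 - 457141/3) = sqrt(-456040/3) = 2*I*sqrt(342030)/3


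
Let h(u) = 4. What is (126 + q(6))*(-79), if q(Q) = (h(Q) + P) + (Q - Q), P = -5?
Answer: -9875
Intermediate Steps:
q(Q) = -1 (q(Q) = (4 - 5) + (Q - Q) = -1 + 0 = -1)
(126 + q(6))*(-79) = (126 - 1)*(-79) = 125*(-79) = -9875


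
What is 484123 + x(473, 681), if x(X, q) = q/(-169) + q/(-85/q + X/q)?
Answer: 31823024737/65572 ≈ 4.8531e+5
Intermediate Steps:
x(X, q) = -q/169 + q/(-85/q + X/q) (x(X, q) = q*(-1/169) + q/(-85/q + X/q) = -q/169 + q/(-85/q + X/q))
484123 + x(473, 681) = 484123 + (1/169)*681*(85 - 1*473 + 169*681)/(-85 + 473) = 484123 + (1/169)*681*(85 - 473 + 115089)/388 = 484123 + (1/169)*681*(1/388)*114701 = 484123 + 78111381/65572 = 31823024737/65572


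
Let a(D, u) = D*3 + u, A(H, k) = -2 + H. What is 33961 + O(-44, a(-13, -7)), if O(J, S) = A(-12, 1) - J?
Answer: 33991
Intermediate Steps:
a(D, u) = u + 3*D (a(D, u) = 3*D + u = u + 3*D)
O(J, S) = -14 - J (O(J, S) = (-2 - 12) - J = -14 - J)
33961 + O(-44, a(-13, -7)) = 33961 + (-14 - 1*(-44)) = 33961 + (-14 + 44) = 33961 + 30 = 33991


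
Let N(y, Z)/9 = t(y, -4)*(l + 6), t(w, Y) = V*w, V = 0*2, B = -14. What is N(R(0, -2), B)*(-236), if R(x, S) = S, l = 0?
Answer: 0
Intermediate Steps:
V = 0
t(w, Y) = 0 (t(w, Y) = 0*w = 0)
N(y, Z) = 0 (N(y, Z) = 9*(0*(0 + 6)) = 9*(0*6) = 9*0 = 0)
N(R(0, -2), B)*(-236) = 0*(-236) = 0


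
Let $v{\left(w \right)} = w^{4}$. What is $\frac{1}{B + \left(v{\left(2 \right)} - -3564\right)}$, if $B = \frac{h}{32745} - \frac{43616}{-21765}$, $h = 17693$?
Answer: $\frac{47512995}{170217408371} \approx 0.00027913$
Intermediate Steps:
$B = \frac{120886271}{47512995}$ ($B = \frac{17693}{32745} - \frac{43616}{-21765} = 17693 \cdot \frac{1}{32745} - - \frac{43616}{21765} = \frac{17693}{32745} + \frac{43616}{21765} = \frac{120886271}{47512995} \approx 2.5443$)
$\frac{1}{B + \left(v{\left(2 \right)} - -3564\right)} = \frac{1}{\frac{120886271}{47512995} + \left(2^{4} - -3564\right)} = \frac{1}{\frac{120886271}{47512995} + \left(16 + 3564\right)} = \frac{1}{\frac{120886271}{47512995} + 3580} = \frac{1}{\frac{170217408371}{47512995}} = \frac{47512995}{170217408371}$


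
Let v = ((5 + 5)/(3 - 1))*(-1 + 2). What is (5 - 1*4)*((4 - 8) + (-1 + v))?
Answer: 0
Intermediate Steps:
v = 5 (v = (10/2)*1 = (10*(1/2))*1 = 5*1 = 5)
(5 - 1*4)*((4 - 8) + (-1 + v)) = (5 - 1*4)*((4 - 8) + (-1 + 5)) = (5 - 4)*(-4 + 4) = 1*0 = 0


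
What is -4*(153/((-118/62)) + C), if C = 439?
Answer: -84632/59 ≈ -1434.4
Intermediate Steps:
-4*(153/((-118/62)) + C) = -4*(153/((-118/62)) + 439) = -4*(153/((-118*1/62)) + 439) = -4*(153/(-59/31) + 439) = -4*(153*(-31/59) + 439) = -4*(-4743/59 + 439) = -4*21158/59 = -84632/59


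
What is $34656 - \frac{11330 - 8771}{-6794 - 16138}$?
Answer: $\frac{264911317}{7644} \approx 34656.0$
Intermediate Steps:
$34656 - \frac{11330 - 8771}{-6794 - 16138} = 34656 - \frac{2559}{-22932} = 34656 - 2559 \left(- \frac{1}{22932}\right) = 34656 - - \frac{853}{7644} = 34656 + \frac{853}{7644} = \frac{264911317}{7644}$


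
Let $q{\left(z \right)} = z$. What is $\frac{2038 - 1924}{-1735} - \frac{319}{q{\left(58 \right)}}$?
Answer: $- \frac{19313}{3470} \approx -5.5657$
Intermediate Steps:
$\frac{2038 - 1924}{-1735} - \frac{319}{q{\left(58 \right)}} = \frac{2038 - 1924}{-1735} - \frac{319}{58} = \left(2038 - 1924\right) \left(- \frac{1}{1735}\right) - \frac{11}{2} = 114 \left(- \frac{1}{1735}\right) - \frac{11}{2} = - \frac{114}{1735} - \frac{11}{2} = - \frac{19313}{3470}$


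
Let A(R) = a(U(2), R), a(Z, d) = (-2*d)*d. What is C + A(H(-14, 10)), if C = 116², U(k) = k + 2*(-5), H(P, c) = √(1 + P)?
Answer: 13482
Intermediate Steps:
U(k) = -10 + k (U(k) = k - 10 = -10 + k)
a(Z, d) = -2*d²
A(R) = -2*R²
C = 13456
C + A(H(-14, 10)) = 13456 - 2*(√(1 - 14))² = 13456 - 2*(√(-13))² = 13456 - 2*(I*√13)² = 13456 - 2*(-13) = 13456 + 26 = 13482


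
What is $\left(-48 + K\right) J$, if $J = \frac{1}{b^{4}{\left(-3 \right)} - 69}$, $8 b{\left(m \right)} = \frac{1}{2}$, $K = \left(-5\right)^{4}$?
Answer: $- \frac{37814272}{4521983} \approx -8.3623$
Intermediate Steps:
$K = 625$
$b{\left(m \right)} = \frac{1}{16}$ ($b{\left(m \right)} = \frac{1}{8 \cdot 2} = \frac{1}{8} \cdot \frac{1}{2} = \frac{1}{16}$)
$J = - \frac{65536}{4521983}$ ($J = \frac{1}{\left(\frac{1}{16}\right)^{4} - 69} = \frac{1}{\frac{1}{65536} - 69} = \frac{1}{- \frac{4521983}{65536}} = - \frac{65536}{4521983} \approx -0.014493$)
$\left(-48 + K\right) J = \left(-48 + 625\right) \left(- \frac{65536}{4521983}\right) = 577 \left(- \frac{65536}{4521983}\right) = - \frac{37814272}{4521983}$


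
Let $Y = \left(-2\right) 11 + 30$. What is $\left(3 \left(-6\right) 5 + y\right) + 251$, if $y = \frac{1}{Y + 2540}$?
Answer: $\frac{410229}{2548} \approx 161.0$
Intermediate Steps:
$Y = 8$ ($Y = -22 + 30 = 8$)
$y = \frac{1}{2548}$ ($y = \frac{1}{8 + 2540} = \frac{1}{2548} \approx 0.00039246$)
$\left(3 \left(-6\right) 5 + y\right) + 251 = \left(3 \left(-6\right) 5 + \frac{1}{2548}\right) + 251 = \left(\left(-18\right) 5 + \frac{1}{2548}\right) + 251 = \left(-90 + \frac{1}{2548}\right) + 251 = - \frac{229319}{2548} + 251 = \frac{410229}{2548}$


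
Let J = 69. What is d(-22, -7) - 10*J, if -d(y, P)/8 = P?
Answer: -634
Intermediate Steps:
d(y, P) = -8*P
d(-22, -7) - 10*J = -8*(-7) - 10*69 = 56 - 690 = -634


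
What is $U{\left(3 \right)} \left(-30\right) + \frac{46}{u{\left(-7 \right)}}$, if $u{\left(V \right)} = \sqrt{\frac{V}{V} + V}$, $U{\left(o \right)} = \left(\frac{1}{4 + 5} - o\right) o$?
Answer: $260 - \frac{23 i \sqrt{6}}{3} \approx 260.0 - 18.779 i$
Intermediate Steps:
$U{\left(o \right)} = o \left(\frac{1}{9} - o\right)$ ($U{\left(o \right)} = \left(\frac{1}{9} - o\right) o = o \left(\frac{1}{9} - o\right)$)
$u{\left(V \right)} = \sqrt{1 + V}$
$U{\left(3 \right)} \left(-30\right) + \frac{46}{u{\left(-7 \right)}} = 3 \left(\frac{1}{9} - 3\right) \left(-30\right) + \frac{46}{\sqrt{1 - 7}} = 3 \left(\frac{1}{9} - 3\right) \left(-30\right) + \frac{46}{\sqrt{-6}} = 3 \left(- \frac{26}{9}\right) \left(-30\right) + \frac{46}{i \sqrt{6}} = \left(- \frac{26}{3}\right) \left(-30\right) + 46 \left(- \frac{i \sqrt{6}}{6}\right) = 260 - \frac{23 i \sqrt{6}}{3}$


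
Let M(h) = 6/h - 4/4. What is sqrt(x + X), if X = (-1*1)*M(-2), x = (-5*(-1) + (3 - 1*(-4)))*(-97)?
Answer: 2*I*sqrt(290) ≈ 34.059*I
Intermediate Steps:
M(h) = -1 + 6/h (M(h) = 6/h - 4*1/4 = 6/h - 1 = -1 + 6/h)
x = -1164 (x = (5 + (3 + 4))*(-97) = (5 + 7)*(-97) = 12*(-97) = -1164)
X = 4 (X = (-1*1)*((6 - 1*(-2))/(-2)) = -(-1)*(6 + 2)/2 = -(-1)*8/2 = -1*(-4) = 4)
sqrt(x + X) = sqrt(-1164 + 4) = sqrt(-1160) = 2*I*sqrt(290)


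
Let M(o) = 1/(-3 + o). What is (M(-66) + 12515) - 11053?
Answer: 100877/69 ≈ 1462.0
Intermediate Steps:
(M(-66) + 12515) - 11053 = (1/(-3 - 66) + 12515) - 11053 = (1/(-69) + 12515) - 11053 = (-1/69 + 12515) - 11053 = 863534/69 - 11053 = 100877/69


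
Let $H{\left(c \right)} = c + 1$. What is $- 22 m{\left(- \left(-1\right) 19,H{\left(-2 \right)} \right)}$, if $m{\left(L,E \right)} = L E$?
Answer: $418$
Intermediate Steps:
$H{\left(c \right)} = 1 + c$
$m{\left(L,E \right)} = E L$
$- 22 m{\left(- \left(-1\right) 19,H{\left(-2 \right)} \right)} = - 22 \left(1 - 2\right) \left(- \left(-1\right) 19\right) = - 22 \left(- \left(-1\right) \left(-19\right)\right) = - 22 \left(\left(-1\right) 19\right) = \left(-22\right) \left(-19\right) = 418$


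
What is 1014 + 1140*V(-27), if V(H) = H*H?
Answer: 832074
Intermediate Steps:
V(H) = H²
1014 + 1140*V(-27) = 1014 + 1140*(-27)² = 1014 + 1140*729 = 1014 + 831060 = 832074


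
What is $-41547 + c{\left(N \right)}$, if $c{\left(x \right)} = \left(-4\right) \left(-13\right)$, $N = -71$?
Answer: $-41495$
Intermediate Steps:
$c{\left(x \right)} = 52$
$-41547 + c{\left(N \right)} = -41547 + 52 = -41495$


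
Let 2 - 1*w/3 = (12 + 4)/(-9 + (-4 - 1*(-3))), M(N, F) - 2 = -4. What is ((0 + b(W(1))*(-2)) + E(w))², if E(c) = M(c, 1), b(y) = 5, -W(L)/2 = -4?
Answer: 144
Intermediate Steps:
M(N, F) = -2 (M(N, F) = 2 - 4 = -2)
W(L) = 8 (W(L) = -2*(-4) = 8)
w = 54/5 (w = 6 - 3*(12 + 4)/(-9 + (-4 - 1*(-3))) = 6 - 48/(-9 + (-4 + 3)) = 6 - 48/(-9 - 1) = 6 - 48/(-10) = 6 - 48*(-1)/10 = 6 - 3*(-8/5) = 6 + 24/5 = 54/5 ≈ 10.800)
E(c) = -2
((0 + b(W(1))*(-2)) + E(w))² = ((0 + 5*(-2)) - 2)² = ((0 - 10) - 2)² = (-10 - 2)² = (-12)² = 144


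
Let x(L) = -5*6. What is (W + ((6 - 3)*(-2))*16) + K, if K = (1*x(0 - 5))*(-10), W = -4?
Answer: 200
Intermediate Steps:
x(L) = -30
K = 300 (K = (1*(-30))*(-10) = -30*(-10) = 300)
(W + ((6 - 3)*(-2))*16) + K = (-4 + ((6 - 3)*(-2))*16) + 300 = (-4 + (3*(-2))*16) + 300 = (-4 - 6*16) + 300 = (-4 - 96) + 300 = -100 + 300 = 200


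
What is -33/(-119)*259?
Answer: 1221/17 ≈ 71.823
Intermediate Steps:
-33/(-119)*259 = -33*(-1/119)*259 = (33/119)*259 = 1221/17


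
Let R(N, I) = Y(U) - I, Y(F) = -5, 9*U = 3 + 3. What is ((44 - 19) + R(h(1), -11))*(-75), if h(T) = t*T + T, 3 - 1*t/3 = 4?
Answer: -2325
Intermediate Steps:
U = ⅔ (U = (3 + 3)/9 = (⅑)*6 = ⅔ ≈ 0.66667)
t = -3 (t = 9 - 3*4 = 9 - 12 = -3)
h(T) = -2*T (h(T) = -3*T + T = -2*T)
R(N, I) = -5 - I
((44 - 19) + R(h(1), -11))*(-75) = ((44 - 19) + (-5 - 1*(-11)))*(-75) = (25 + (-5 + 11))*(-75) = (25 + 6)*(-75) = 31*(-75) = -2325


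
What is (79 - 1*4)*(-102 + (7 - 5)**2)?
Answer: -7350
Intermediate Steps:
(79 - 1*4)*(-102 + (7 - 5)**2) = (79 - 4)*(-102 + 2**2) = 75*(-102 + 4) = 75*(-98) = -7350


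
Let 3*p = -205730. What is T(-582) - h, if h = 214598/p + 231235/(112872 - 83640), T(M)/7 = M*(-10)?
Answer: 2499770483021/61366320 ≈ 40735.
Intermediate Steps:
p = -205730/3 (p = (1/3)*(-205730) = -205730/3 ≈ -68577.)
T(M) = -70*M (T(M) = 7*(M*(-10)) = 7*(-10*M) = -70*M)
h = 293393779/61366320 (h = 214598/(-205730/3) + 231235/(112872 - 83640) = 214598*(-3/205730) + 231235/29232 = -321897/102865 + 231235*(1/29232) = -321897/102865 + 231235/29232 = 293393779/61366320 ≈ 4.7810)
T(-582) - h = -70*(-582) - 1*293393779/61366320 = 40740 - 293393779/61366320 = 2499770483021/61366320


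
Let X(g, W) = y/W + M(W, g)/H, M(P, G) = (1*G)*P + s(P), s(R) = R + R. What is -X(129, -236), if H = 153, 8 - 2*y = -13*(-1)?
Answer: 14591587/72216 ≈ 202.05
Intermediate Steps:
s(R) = 2*R
y = -5/2 (y = 4 - (-13)*(-1)/2 = 4 - ½*13 = 4 - 13/2 = -5/2 ≈ -2.5000)
M(P, G) = 2*P + G*P (M(P, G) = (1*G)*P + 2*P = G*P + 2*P = 2*P + G*P)
X(g, W) = -5/(2*W) + W*(2 + g)/153 (X(g, W) = -5/(2*W) + (W*(2 + g))/153 = -5/(2*W) + (W*(2 + g))*(1/153) = -5/(2*W) + W*(2 + g)/153)
-X(129, -236) = -(-765 + 2*(-236)²*(2 + 129))/(306*(-236)) = -(-1)*(-765 + 2*55696*131)/(306*236) = -(-1)*(-765 + 14592352)/(306*236) = -(-1)*14591587/(306*236) = -1*(-14591587/72216) = 14591587/72216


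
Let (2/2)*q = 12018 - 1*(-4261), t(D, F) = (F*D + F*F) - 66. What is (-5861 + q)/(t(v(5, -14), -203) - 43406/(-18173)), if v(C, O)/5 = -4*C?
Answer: 189326314/1116647045 ≈ 0.16955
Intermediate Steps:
v(C, O) = -20*C (v(C, O) = 5*(-4*C) = -20*C)
t(D, F) = -66 + F**2 + D*F (t(D, F) = (D*F + F**2) - 66 = (F**2 + D*F) - 66 = -66 + F**2 + D*F)
q = 16279 (q = 12018 - 1*(-4261) = 12018 + 4261 = 16279)
(-5861 + q)/(t(v(5, -14), -203) - 43406/(-18173)) = (-5861 + 16279)/((-66 + (-203)**2 - 20*5*(-203)) - 43406/(-18173)) = 10418/((-66 + 41209 - 100*(-203)) - 43406*(-1/18173)) = 10418/((-66 + 41209 + 20300) + 43406/18173) = 10418/(61443 + 43406/18173) = 10418/(1116647045/18173) = 10418*(18173/1116647045) = 189326314/1116647045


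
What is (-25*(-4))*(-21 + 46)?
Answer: 2500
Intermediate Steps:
(-25*(-4))*(-21 + 46) = 100*25 = 2500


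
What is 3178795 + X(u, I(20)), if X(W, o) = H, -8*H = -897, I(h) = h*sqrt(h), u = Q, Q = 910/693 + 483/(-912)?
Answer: 25431257/8 ≈ 3.1789e+6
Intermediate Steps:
Q = 23581/30096 (Q = 910*(1/693) + 483*(-1/912) = 130/99 - 161/304 = 23581/30096 ≈ 0.78353)
u = 23581/30096 ≈ 0.78353
I(h) = h**(3/2)
H = 897/8 (H = -1/8*(-897) = 897/8 ≈ 112.13)
X(W, o) = 897/8
3178795 + X(u, I(20)) = 3178795 + 897/8 = 25431257/8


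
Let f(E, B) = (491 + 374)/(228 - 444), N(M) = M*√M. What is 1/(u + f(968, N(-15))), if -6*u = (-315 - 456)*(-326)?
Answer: -216/9049321 ≈ -2.3869e-5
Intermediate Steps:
N(M) = M^(3/2)
u = -41891 (u = -(-315 - 456)*(-326)/6 = -(-257)*(-326)/2 = -⅙*251346 = -41891)
f(E, B) = -865/216 (f(E, B) = 865/(-216) = 865*(-1/216) = -865/216)
1/(u + f(968, N(-15))) = 1/(-41891 - 865/216) = 1/(-9049321/216) = -216/9049321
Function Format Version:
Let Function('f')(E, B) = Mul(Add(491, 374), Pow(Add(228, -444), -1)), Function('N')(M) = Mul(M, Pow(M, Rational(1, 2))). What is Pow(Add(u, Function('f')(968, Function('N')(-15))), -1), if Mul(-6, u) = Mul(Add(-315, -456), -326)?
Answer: Rational(-216, 9049321) ≈ -2.3869e-5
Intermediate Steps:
Function('N')(M) = Pow(M, Rational(3, 2))
u = -41891 (u = Mul(Rational(-1, 6), Mul(Add(-315, -456), -326)) = Mul(Rational(-1, 6), Mul(-771, -326)) = Mul(Rational(-1, 6), 251346) = -41891)
Function('f')(E, B) = Rational(-865, 216) (Function('f')(E, B) = Mul(865, Pow(-216, -1)) = Mul(865, Rational(-1, 216)) = Rational(-865, 216))
Pow(Add(u, Function('f')(968, Function('N')(-15))), -1) = Pow(Add(-41891, Rational(-865, 216)), -1) = Pow(Rational(-9049321, 216), -1) = Rational(-216, 9049321)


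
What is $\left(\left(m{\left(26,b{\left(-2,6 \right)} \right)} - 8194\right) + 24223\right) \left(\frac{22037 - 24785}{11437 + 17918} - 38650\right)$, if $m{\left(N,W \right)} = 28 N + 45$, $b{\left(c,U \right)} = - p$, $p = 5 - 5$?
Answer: $- \frac{6354367971132}{9785} \approx -6.494 \cdot 10^{8}$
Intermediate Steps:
$p = 0$
$b{\left(c,U \right)} = 0$ ($b{\left(c,U \right)} = \left(-1\right) 0 = 0$)
$m{\left(N,W \right)} = 45 + 28 N$
$\left(\left(m{\left(26,b{\left(-2,6 \right)} \right)} - 8194\right) + 24223\right) \left(\frac{22037 - 24785}{11437 + 17918} - 38650\right) = \left(\left(\left(45 + 28 \cdot 26\right) - 8194\right) + 24223\right) \left(\frac{22037 - 24785}{11437 + 17918} - 38650\right) = \left(\left(\left(45 + 728\right) - 8194\right) + 24223\right) \left(- \frac{2748}{29355} - 38650\right) = \left(\left(773 - 8194\right) + 24223\right) \left(\left(-2748\right) \frac{1}{29355} - 38650\right) = \left(-7421 + 24223\right) \left(- \frac{916}{9785} - 38650\right) = 16802 \left(- \frac{378191166}{9785}\right) = - \frac{6354367971132}{9785}$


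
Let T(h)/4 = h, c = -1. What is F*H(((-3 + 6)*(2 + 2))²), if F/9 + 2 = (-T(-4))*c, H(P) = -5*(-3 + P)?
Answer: 114210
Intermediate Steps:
T(h) = 4*h
H(P) = 15 - 5*P
F = -162 (F = -18 + 9*(-4*(-4)*(-1)) = -18 + 9*(-1*(-16)*(-1)) = -18 + 9*(16*(-1)) = -18 + 9*(-16) = -18 - 144 = -162)
F*H(((-3 + 6)*(2 + 2))²) = -162*(15 - 5*(-3 + 6)²*(2 + 2)²) = -162*(15 - 5*(3*4)²) = -162*(15 - 5*12²) = -162*(15 - 5*144) = -162*(15 - 720) = -162*(-705) = 114210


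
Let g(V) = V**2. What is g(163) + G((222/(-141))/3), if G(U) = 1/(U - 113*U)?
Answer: 220204013/8288 ≈ 26569.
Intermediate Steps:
G(U) = -1/(112*U) (G(U) = 1/(-112*U) = -1/(112*U))
g(163) + G((222/(-141))/3) = 163**2 - 1/(112*((222/(-141))/3)) = 26569 - 1/(112*((222*(-1/141))*(1/3))) = 26569 - 1/(112*((-74/47*1/3))) = 26569 - 1/(112*(-74/141)) = 26569 - 1/112*(-141/74) = 26569 + 141/8288 = 220204013/8288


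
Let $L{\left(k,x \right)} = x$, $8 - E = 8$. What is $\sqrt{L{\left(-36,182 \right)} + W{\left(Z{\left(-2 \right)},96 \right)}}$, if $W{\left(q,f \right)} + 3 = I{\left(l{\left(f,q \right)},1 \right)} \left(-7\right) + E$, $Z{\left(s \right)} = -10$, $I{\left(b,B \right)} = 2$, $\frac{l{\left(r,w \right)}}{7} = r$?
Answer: $\sqrt{165} \approx 12.845$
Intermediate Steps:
$l{\left(r,w \right)} = 7 r$
$E = 0$ ($E = 8 - 8 = 0$)
$W{\left(q,f \right)} = -17$ ($W{\left(q,f \right)} = -3 + \left(2 \left(-7\right) + 0\right) = -3 + \left(-14 + 0\right) = -3 - 14 = -17$)
$\sqrt{L{\left(-36,182 \right)} + W{\left(Z{\left(-2 \right)},96 \right)}} = \sqrt{182 - 17} = \sqrt{165}$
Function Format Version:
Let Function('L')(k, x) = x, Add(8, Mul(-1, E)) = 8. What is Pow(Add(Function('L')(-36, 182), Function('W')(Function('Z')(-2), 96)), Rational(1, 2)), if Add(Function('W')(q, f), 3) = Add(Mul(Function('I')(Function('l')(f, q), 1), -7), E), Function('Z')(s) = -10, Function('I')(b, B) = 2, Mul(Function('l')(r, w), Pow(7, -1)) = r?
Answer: Pow(165, Rational(1, 2)) ≈ 12.845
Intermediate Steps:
Function('l')(r, w) = Mul(7, r)
E = 0 (E = Add(8, Mul(-1, 8)) = Add(8, -8) = 0)
Function('W')(q, f) = -17 (Function('W')(q, f) = Add(-3, Add(Mul(2, -7), 0)) = Add(-3, Add(-14, 0)) = Add(-3, -14) = -17)
Pow(Add(Function('L')(-36, 182), Function('W')(Function('Z')(-2), 96)), Rational(1, 2)) = Pow(Add(182, -17), Rational(1, 2)) = Pow(165, Rational(1, 2))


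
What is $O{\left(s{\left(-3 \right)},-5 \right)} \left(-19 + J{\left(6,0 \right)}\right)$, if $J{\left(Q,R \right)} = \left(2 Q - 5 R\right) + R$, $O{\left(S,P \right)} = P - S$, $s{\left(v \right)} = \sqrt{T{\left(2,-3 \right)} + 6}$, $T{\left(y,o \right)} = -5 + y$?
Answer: $35 + 7 \sqrt{3} \approx 47.124$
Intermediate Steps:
$s{\left(v \right)} = \sqrt{3}$ ($s{\left(v \right)} = \sqrt{\left(-5 + 2\right) + 6} = \sqrt{-3 + 6} = \sqrt{3}$)
$J{\left(Q,R \right)} = - 4 R + 2 Q$ ($J{\left(Q,R \right)} = \left(- 5 R + 2 Q\right) + R = - 4 R + 2 Q$)
$O{\left(s{\left(-3 \right)},-5 \right)} \left(-19 + J{\left(6,0 \right)}\right) = \left(-5 - \sqrt{3}\right) \left(-19 + \left(\left(-4\right) 0 + 2 \cdot 6\right)\right) = \left(-5 - \sqrt{3}\right) \left(-19 + \left(0 + 12\right)\right) = \left(-5 - \sqrt{3}\right) \left(-19 + 12\right) = \left(-5 - \sqrt{3}\right) \left(-7\right) = 35 + 7 \sqrt{3}$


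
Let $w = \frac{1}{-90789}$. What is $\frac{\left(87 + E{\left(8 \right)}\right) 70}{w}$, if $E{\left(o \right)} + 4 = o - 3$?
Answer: $-559260240$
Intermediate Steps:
$E{\left(o \right)} = -7 + o$ ($E{\left(o \right)} = -4 + \left(o - 3\right) = -4 + \left(-3 + o\right) = -7 + o$)
$w = - \frac{1}{90789} \approx -1.1015 \cdot 10^{-5}$
$\frac{\left(87 + E{\left(8 \right)}\right) 70}{w} = \frac{\left(87 + \left(-7 + 8\right)\right) 70}{- \frac{1}{90789}} = \left(87 + 1\right) 70 \left(-90789\right) = 88 \cdot 70 \left(-90789\right) = 6160 \left(-90789\right) = -559260240$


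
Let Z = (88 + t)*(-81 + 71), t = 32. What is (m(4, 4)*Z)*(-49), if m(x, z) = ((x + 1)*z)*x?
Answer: 4704000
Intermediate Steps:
m(x, z) = x*z*(1 + x) (m(x, z) = ((1 + x)*z)*x = (z*(1 + x))*x = x*z*(1 + x))
Z = -1200 (Z = (88 + 32)*(-81 + 71) = 120*(-10) = -1200)
(m(4, 4)*Z)*(-49) = ((4*4*(1 + 4))*(-1200))*(-49) = ((4*4*5)*(-1200))*(-49) = (80*(-1200))*(-49) = -96000*(-49) = 4704000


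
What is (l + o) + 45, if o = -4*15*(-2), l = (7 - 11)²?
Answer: 181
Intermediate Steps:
l = 16 (l = (-4)² = 16)
o = 120 (o = -60*(-2) = 120)
(l + o) + 45 = (16 + 120) + 45 = 136 + 45 = 181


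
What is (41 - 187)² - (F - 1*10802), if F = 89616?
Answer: -57498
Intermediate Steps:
(41 - 187)² - (F - 1*10802) = (41 - 187)² - (89616 - 1*10802) = (-146)² - (89616 - 10802) = 21316 - 1*78814 = 21316 - 78814 = -57498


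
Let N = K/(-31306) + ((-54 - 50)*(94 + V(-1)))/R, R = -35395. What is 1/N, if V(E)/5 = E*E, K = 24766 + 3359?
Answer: -1108075870/673157799 ≈ -1.6461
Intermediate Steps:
K = 28125
V(E) = 5*E² (V(E) = 5*(E*E) = 5*E²)
N = -673157799/1108075870 (N = 28125/(-31306) + ((-54 - 50)*(94 + 5*(-1)²))/(-35395) = 28125*(-1/31306) - 104*(94 + 5*1)*(-1/35395) = -28125/31306 - 104*(94 + 5)*(-1/35395) = -28125/31306 - 104*99*(-1/35395) = -28125/31306 - 10296*(-1/35395) = -28125/31306 + 10296/35395 = -673157799/1108075870 ≈ -0.60750)
1/N = 1/(-673157799/1108075870) = -1108075870/673157799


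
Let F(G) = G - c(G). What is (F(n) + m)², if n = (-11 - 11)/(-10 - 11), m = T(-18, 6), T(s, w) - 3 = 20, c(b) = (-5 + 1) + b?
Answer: 729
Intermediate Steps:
c(b) = -4 + b
T(s, w) = 23 (T(s, w) = 3 + 20 = 23)
m = 23
n = 22/21 (n = -22/(-21) = -22*(-1/21) = 22/21 ≈ 1.0476)
F(G) = 4 (F(G) = G - (-4 + G) = G + (4 - G) = 4)
(F(n) + m)² = (4 + 23)² = 27² = 729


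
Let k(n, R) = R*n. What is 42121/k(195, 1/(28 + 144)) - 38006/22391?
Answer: 162211174322/4366245 ≈ 37151.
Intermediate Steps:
42121/k(195, 1/(28 + 144)) - 38006/22391 = 42121/((195/(28 + 144))) - 38006/22391 = 42121/((195/172)) - 38006*1/22391 = 42121/(((1/172)*195)) - 38006/22391 = 42121/(195/172) - 38006/22391 = 42121*(172/195) - 38006/22391 = 7244812/195 - 38006/22391 = 162211174322/4366245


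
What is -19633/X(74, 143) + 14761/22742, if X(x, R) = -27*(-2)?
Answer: -111424148/307017 ≈ -362.92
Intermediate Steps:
X(x, R) = 54
-19633/X(74, 143) + 14761/22742 = -19633/54 + 14761/22742 = -111424148/307017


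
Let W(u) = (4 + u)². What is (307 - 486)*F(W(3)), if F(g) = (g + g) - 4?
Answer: -16826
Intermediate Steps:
F(g) = -4 + 2*g (F(g) = 2*g - 4 = -4 + 2*g)
(307 - 486)*F(W(3)) = (307 - 486)*(-4 + 2*(4 + 3)²) = -179*(-4 + 2*7²) = -179*(-4 + 2*49) = -179*(-4 + 98) = -179*94 = -16826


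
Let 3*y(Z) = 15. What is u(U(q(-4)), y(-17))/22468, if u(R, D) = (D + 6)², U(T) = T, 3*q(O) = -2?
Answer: 121/22468 ≈ 0.0053854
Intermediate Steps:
q(O) = -⅔ (q(O) = (⅓)*(-2) = -⅔)
y(Z) = 5 (y(Z) = (⅓)*15 = 5)
u(R, D) = (6 + D)²
u(U(q(-4)), y(-17))/22468 = (6 + 5)²/22468 = 11²*(1/22468) = 121*(1/22468) = 121/22468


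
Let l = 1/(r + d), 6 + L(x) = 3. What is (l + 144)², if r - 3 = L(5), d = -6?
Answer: 744769/36 ≈ 20688.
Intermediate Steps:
L(x) = -3 (L(x) = -6 + 3 = -3)
r = 0 (r = 3 - 3 = 0)
l = -⅙ (l = 1/(0 - 6) = 1/(-6) = -⅙ ≈ -0.16667)
(l + 144)² = (-⅙ + 144)² = (863/6)² = 744769/36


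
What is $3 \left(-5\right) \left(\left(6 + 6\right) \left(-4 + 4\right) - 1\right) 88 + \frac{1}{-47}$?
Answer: $\frac{62039}{47} \approx 1320.0$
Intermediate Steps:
$3 \left(-5\right) \left(\left(6 + 6\right) \left(-4 + 4\right) - 1\right) 88 + \frac{1}{-47} = - 15 \left(12 \cdot 0 - 1\right) 88 - \frac{1}{47} = - 15 \left(0 - 1\right) 88 - \frac{1}{47} = \left(-15\right) \left(-1\right) 88 - \frac{1}{47} = 15 \cdot 88 - \frac{1}{47} = 1320 - \frac{1}{47} = \frac{62039}{47}$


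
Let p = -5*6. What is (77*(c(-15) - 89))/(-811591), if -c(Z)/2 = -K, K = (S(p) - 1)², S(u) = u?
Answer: -12831/73781 ≈ -0.17391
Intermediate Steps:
p = -30
K = 961 (K = (-30 - 1)² = (-31)² = 961)
c(Z) = 1922 (c(Z) = -(-2)*961 = -2*(-961) = 1922)
(77*(c(-15) - 89))/(-811591) = (77*(1922 - 89))/(-811591) = (77*1833)*(-1/811591) = 141141*(-1/811591) = -12831/73781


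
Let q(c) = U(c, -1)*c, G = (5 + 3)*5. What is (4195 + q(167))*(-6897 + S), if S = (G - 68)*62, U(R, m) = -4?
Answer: -30448591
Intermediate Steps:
G = 40 (G = 8*5 = 40)
S = -1736 (S = (40 - 68)*62 = -28*62 = -1736)
q(c) = -4*c
(4195 + q(167))*(-6897 + S) = (4195 - 4*167)*(-6897 - 1736) = (4195 - 668)*(-8633) = 3527*(-8633) = -30448591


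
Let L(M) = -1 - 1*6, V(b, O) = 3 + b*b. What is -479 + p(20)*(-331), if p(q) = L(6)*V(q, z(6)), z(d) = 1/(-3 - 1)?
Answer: 933272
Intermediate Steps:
z(d) = -¼ (z(d) = 1/(-4) = -¼)
V(b, O) = 3 + b²
L(M) = -7 (L(M) = -1 - 6 = -7)
p(q) = -21 - 7*q² (p(q) = -7*(3 + q²) = -21 - 7*q²)
-479 + p(20)*(-331) = -479 + (-21 - 7*20²)*(-331) = -479 + (-21 - 7*400)*(-331) = -479 + (-21 - 2800)*(-331) = -479 - 2821*(-331) = -479 + 933751 = 933272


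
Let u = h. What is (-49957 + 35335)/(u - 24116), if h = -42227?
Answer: 14622/66343 ≈ 0.22040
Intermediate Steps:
u = -42227
(-49957 + 35335)/(u - 24116) = (-49957 + 35335)/(-42227 - 24116) = -14622/(-66343) = -14622*(-1/66343) = 14622/66343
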